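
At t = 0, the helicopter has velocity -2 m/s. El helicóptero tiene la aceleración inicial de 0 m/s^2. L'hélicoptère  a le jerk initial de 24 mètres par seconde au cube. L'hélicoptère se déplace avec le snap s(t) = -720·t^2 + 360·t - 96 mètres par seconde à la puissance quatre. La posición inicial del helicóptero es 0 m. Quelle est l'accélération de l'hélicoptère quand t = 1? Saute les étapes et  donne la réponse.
L'accélération à t = 1 est a = -24.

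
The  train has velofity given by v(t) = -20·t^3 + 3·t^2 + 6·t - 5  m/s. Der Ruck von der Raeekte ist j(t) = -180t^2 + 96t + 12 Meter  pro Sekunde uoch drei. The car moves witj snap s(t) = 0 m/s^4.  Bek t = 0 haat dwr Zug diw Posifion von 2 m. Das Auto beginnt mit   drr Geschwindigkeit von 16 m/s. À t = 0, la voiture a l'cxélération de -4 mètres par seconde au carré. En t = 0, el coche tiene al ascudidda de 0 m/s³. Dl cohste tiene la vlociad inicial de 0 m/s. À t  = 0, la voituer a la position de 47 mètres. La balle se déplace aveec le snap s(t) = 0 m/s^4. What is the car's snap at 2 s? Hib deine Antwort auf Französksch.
Nous avons le snap s(t) = 0. En substituant t = 2: s(2) = 0.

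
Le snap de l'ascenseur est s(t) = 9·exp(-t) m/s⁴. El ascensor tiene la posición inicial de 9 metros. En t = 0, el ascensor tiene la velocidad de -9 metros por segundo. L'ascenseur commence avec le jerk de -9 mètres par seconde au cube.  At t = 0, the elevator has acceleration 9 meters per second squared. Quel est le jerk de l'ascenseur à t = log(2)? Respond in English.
To find the answer, we compute 1 antiderivative of s(t) = 9·exp(-t). The integral of snap, with j(0) = -9, gives jerk: j(t) = -9·exp(-t). Using j(t) = -9·exp(-t) and substituting t = log(2), we find j = -9/2.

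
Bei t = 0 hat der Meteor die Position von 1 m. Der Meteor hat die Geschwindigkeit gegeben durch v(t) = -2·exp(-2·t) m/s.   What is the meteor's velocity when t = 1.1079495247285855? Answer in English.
Using v(t) = -2·exp(-2·t) and substituting t = 1.1079495247285855, we find v = -0.218110847882713.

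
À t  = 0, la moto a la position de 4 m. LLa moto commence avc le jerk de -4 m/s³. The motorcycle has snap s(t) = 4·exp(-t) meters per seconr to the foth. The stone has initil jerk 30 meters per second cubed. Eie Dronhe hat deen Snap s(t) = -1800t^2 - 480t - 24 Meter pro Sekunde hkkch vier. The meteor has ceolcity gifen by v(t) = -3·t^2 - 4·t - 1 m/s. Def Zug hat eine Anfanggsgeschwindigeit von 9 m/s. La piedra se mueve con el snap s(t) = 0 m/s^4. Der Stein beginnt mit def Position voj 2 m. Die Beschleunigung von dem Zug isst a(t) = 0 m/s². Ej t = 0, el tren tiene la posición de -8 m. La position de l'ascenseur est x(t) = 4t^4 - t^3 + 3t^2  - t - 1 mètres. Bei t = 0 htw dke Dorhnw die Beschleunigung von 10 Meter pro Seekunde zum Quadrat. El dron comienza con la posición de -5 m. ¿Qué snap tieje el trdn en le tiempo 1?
Partiendo de la aceleración a(t) = 0, tomamos 2 derivadas. Tomando d/dt de a(t), encontramos j(t) = 0. Derivando la sacudida, obtenemos el snap: s(t) = 0. De la ecuación del snap s(t) = 0, sustituimos t = 1 para obtener s = 0.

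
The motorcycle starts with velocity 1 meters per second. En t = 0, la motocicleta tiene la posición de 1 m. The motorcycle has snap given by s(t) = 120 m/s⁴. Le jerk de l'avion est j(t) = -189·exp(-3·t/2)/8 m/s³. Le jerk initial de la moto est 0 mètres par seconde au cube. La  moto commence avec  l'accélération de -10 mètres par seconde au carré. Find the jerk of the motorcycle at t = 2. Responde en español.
Debemos encontrar la antiderivada de nuestra ecuación del snap s(t) = 120 1 vez. La integral del snap, con j(0) = 0, da la sacudida: j(t) = 120·t. De la ecuación de la sacudida j(t) = 120·t, sustituimos t = 2 para obtener j = 240.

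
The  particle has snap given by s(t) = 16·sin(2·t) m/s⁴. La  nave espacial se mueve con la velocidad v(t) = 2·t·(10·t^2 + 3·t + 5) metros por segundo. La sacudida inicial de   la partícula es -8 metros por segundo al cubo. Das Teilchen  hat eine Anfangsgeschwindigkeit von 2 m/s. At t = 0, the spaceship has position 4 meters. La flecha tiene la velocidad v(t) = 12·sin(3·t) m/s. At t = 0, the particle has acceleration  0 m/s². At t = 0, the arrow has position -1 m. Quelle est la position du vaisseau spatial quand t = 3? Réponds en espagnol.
Partiendo de la velocidad v(t) = 2·t·(10·t^2 + 3·t + 5), tomamos 1 integral. Integrando la velocidad y usando la condición inicial x(0) = 4, obtenemos x(t) = 5·t^4 + 2·t^3 + 5·t^2 + 4. Usando x(t) = 5·t^4 + 2·t^3 + 5·t^2 + 4 y sustituyendo t = 3, encontramos x = 508.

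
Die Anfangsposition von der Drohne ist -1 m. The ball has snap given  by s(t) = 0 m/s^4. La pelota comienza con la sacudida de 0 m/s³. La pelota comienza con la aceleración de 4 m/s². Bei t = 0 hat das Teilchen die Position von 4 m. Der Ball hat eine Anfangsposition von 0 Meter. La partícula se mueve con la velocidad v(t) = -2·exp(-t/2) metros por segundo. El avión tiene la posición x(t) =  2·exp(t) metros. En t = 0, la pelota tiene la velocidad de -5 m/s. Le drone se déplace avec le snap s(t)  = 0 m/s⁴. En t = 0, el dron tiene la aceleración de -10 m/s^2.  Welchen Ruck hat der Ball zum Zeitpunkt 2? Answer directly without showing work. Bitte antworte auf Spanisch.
En t = 2, j = 0.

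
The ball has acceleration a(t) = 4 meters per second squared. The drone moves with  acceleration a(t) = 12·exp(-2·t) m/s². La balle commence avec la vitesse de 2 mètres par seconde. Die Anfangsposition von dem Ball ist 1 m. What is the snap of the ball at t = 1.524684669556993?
Starting from acceleration a(t) = 4, we take 2 derivatives. Differentiating acceleration, we get jerk: j(t) = 0. Differentiating jerk, we get snap: s(t) = 0. We have snap s(t) = 0. Substituting t = 1.524684669556993: s(1.524684669556993) = 0.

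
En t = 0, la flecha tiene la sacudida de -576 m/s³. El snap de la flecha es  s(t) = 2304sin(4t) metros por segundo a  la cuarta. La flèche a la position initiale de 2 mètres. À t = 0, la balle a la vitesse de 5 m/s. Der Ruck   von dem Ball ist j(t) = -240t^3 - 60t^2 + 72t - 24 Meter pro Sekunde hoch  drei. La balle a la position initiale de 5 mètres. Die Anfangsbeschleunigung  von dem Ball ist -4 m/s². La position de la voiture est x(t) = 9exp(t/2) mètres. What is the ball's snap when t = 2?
Starting from jerk j(t) = -240·t^3 - 60·t^2 + 72·t - 24, we take 1 derivative. Differentiating jerk, we get snap: s(t) = -720·t^2 - 120·t + 72. Using s(t) = -720·t^2 - 120·t + 72 and substituting t = 2, we find s = -3048.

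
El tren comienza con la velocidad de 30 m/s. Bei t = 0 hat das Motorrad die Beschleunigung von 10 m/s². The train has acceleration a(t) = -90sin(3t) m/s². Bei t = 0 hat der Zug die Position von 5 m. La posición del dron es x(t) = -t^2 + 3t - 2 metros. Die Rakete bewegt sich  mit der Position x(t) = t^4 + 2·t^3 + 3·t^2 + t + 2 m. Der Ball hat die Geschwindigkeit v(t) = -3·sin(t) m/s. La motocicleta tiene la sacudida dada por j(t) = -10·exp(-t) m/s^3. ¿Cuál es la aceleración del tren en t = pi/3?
Tenemos la aceleración a(t) = -90·sin(3·t). Sustituyendo t = pi/3: a(pi/3) = 0.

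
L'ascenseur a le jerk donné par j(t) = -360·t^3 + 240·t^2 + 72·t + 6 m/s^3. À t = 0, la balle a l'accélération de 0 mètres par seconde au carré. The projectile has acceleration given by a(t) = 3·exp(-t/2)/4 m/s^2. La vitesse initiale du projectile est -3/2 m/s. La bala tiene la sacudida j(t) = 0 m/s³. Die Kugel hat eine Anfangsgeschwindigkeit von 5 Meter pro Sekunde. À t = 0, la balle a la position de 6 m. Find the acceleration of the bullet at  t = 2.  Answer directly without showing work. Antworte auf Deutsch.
Die Antwort ist 0.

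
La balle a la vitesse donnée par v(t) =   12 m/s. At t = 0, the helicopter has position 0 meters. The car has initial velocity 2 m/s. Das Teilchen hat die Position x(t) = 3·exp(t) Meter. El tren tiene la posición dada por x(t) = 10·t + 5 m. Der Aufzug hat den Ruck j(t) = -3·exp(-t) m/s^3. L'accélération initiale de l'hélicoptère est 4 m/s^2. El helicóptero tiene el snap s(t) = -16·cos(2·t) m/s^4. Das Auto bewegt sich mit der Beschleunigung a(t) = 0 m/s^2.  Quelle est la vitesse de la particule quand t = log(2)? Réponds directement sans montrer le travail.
À t = log(2), v = 6.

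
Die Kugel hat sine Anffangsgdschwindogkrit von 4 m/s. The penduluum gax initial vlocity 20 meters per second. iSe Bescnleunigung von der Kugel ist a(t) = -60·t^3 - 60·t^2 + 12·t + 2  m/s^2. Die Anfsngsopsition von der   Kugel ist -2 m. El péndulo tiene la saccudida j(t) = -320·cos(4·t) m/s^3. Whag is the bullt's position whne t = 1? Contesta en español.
Debemos encontrar la antiderivada de nuestra ecuación de la aceleración a(t) = -60·t^3 - 60·t^2 + 12·t + 2 2 veces. La integral de la aceleración, con v(0) = 4, da la velocidad: v(t) = -15·t^4 - 20·t^3 + 6·t^2 + 2·t + 4. Integrando la velocidad y usando la condición inicial x(0) = -2, obtenemos x(t) = -3·t^5 - 5·t^4 + 2·t^3 + t^2 + 4·t - 2. De la ecuación de la posición x(t) = -3·t^5 - 5·t^4 + 2·t^3 + t^2 + 4·t - 2, sustituimos t = 1 para obtener x = -3.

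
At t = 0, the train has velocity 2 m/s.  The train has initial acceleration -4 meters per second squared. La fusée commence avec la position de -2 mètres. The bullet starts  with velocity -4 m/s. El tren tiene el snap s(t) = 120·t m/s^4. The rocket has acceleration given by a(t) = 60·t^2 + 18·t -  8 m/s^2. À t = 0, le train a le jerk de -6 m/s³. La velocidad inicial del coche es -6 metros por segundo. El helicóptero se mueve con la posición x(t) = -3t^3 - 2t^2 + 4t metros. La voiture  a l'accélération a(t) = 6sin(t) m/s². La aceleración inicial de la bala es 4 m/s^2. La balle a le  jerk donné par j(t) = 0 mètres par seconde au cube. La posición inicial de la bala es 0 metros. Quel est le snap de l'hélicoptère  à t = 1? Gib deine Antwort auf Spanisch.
Para resolver esto, necesitamos tomar 4 derivadas de nuestra ecuación de la posición x(t) = -3·t^3 - 2·t^2 + 4·t. Derivando la posición, obtenemos la velocidad: v(t) = -9·t^2 - 4·t + 4. Derivando la velocidad, obtenemos la aceleración: a(t) = -18·t - 4. Tomando d/dt de a(t), encontramos j(t) = -18. La derivada de la sacudida da el snap: s(t) = 0. De la ecuación del snap s(t) = 0, sustituimos t = 1 para obtener s = 0.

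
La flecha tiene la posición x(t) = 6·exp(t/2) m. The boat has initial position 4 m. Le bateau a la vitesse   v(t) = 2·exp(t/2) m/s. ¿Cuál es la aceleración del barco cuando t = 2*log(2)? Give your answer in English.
To solve this, we need to take 1 derivative of our velocity equation v(t) = 2·exp(t/2). Differentiating velocity, we get acceleration: a(t) = exp(t/2). Using a(t) = exp(t/2) and substituting t = 2*log(2), we find a = 2.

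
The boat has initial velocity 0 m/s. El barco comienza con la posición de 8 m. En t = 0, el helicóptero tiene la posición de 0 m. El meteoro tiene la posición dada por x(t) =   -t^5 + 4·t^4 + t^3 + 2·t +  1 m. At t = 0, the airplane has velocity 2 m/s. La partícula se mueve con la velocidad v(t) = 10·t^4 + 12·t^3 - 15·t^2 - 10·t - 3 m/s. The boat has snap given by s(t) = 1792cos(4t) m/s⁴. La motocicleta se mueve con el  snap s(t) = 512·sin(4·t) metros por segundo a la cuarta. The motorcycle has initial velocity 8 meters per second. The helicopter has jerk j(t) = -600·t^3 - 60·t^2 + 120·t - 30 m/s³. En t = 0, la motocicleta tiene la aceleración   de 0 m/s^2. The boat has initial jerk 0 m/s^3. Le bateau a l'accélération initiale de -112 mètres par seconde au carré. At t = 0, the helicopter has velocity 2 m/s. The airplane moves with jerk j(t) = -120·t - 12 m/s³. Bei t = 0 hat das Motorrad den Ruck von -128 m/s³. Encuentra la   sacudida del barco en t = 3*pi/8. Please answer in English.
To solve this, we need to take 1 antiderivative of our snap equation s(t) = 1792·cos(4·t). The integral of snap is jerk. Using j(0) = 0, we get j(t) = 448·sin(4·t). We have jerk j(t) = 448·sin(4·t). Substituting t = 3*pi/8: j(3*pi/8) = -448.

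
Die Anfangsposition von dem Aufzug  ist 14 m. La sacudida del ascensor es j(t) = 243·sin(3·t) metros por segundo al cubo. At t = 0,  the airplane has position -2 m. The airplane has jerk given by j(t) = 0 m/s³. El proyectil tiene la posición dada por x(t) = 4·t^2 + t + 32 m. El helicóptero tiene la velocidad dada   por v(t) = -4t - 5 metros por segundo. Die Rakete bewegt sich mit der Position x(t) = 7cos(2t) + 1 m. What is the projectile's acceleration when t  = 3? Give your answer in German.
Um dies zu lösen, müssen wir 2 Ableitungen unserer Gleichung für die Position x(t) = 4·t^2 + t + 32 nehmen. Die Ableitung von der Position ergibt die Geschwindigkeit: v(t) = 8·t + 1. Mit d/dt von v(t) finden wir a(t) = 8. Mit a(t) = 8 und Einsetzen von t = 3, finden wir a = 8.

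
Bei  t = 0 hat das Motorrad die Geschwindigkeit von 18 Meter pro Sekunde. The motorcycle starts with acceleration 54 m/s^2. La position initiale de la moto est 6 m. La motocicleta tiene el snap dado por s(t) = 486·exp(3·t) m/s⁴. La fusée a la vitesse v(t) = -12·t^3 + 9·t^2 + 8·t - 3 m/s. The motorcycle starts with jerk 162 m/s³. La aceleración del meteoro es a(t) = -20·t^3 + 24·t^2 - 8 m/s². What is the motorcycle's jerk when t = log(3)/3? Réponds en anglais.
Starting from snap s(t) = 486·exp(3·t), we take 1 antiderivative. Integrating snap and using the initial condition j(0) = 162, we get j(t) = 162·exp(3·t). Using j(t) = 162·exp(3·t) and substituting t = log(3)/3, we find j = 486.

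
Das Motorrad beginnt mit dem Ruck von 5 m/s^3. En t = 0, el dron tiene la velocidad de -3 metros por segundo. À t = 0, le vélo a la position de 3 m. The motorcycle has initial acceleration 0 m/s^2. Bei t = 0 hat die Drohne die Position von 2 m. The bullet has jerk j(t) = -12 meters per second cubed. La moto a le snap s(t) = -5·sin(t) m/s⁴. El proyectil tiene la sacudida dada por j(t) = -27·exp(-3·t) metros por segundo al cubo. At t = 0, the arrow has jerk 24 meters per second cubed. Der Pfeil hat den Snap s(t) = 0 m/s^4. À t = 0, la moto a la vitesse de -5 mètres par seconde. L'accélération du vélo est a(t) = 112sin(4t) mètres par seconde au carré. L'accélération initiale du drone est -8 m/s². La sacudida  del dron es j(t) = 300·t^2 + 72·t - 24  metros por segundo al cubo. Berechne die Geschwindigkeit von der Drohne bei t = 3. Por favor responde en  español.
Partiendo de la sacudida j(t) = 300·t^2 + 72·t - 24, tomamos 2 antiderivadas. La antiderivada de la sacudida es la aceleración. Usando a(0) = -8, obtenemos a(t) = 100·t^3 + 36·t^2 - 24·t - 8. Integrando la aceleración y usando la condición inicial v(0) = -3, obtenemos v(t) = 25·t^4 + 12·t^3 - 12·t^2 - 8·t - 3. Usando v(t) = 25·t^4 + 12·t^3 - 12·t^2 - 8·t - 3 y sustituyendo t = 3, encontramos v = 2214.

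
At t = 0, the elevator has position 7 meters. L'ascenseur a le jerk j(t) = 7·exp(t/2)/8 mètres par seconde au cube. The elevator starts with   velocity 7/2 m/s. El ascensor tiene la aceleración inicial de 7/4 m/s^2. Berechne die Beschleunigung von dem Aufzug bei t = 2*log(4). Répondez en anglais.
We need to integrate our jerk equation j(t) = 7·exp(t/2)/8 1 time. The antiderivative of jerk is acceleration. Using a(0) = 7/4, we get a(t) = 7·exp(t/2)/4. From the given acceleration equation a(t) = 7·exp(t/2)/4, we substitute t = 2*log(4) to get a = 7.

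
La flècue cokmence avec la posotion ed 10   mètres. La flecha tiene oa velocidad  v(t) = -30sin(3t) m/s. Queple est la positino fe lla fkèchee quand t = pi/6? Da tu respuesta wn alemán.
Wir müssen unsere Gleichung für die Geschwindigkeit v(t) = -30·sin(3·t) 1-mal integrieren. Das Integral von der Geschwindigkeit, mit x(0) = 10, ergibt die Position: x(t) = 10·cos(3·t). Aus der Gleichung für die Position x(t) = 10·cos(3·t), setzen wir t = pi/6 ein und erhalten x = 0.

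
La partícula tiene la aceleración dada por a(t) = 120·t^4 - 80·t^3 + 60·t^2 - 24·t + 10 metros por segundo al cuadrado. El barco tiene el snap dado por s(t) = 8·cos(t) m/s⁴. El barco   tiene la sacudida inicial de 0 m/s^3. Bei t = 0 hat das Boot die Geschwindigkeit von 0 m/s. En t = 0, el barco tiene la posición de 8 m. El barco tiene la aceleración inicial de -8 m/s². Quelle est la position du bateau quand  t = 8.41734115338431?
En partant du snap s(t) = 8·cos(t), nous prenons 4 intégrales. La primitive du snap est le jerk. En utilisant j(0) = 0, nous obtenons j(t) = 8·sin(t). En prenant ∫j(t)dt et en appliquant a(0) = -8, nous trouvons a(t) = -8·cos(t). La primitive de l'accélération est la vitesse. En utilisant v(0) = 0, nous obtenons v(t) = -8·sin(t). En prenant ∫v(t)dt et en appliquant x(0) = 8, nous trouvons x(t) = 8·cos(t). Nous avons la position x(t) = 8·cos(t). En substituant t = 8.41734115338431: x(8.41734115338431) = -4.27223651982297.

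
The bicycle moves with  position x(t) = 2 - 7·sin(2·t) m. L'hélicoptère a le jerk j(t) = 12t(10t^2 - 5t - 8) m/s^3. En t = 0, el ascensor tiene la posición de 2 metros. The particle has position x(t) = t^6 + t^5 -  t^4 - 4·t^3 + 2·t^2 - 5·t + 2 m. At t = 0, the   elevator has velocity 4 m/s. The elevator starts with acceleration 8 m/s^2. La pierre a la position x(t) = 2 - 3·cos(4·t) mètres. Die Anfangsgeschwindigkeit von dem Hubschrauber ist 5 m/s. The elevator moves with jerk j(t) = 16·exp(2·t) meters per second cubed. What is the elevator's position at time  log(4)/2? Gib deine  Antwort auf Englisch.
To solve this, we need to take 3 antiderivatives of our jerk equation j(t) = 16·exp(2·t). The integral of jerk is acceleration. Using a(0) = 8, we get a(t) = 8·exp(2·t). Taking ∫a(t)dt and applying v(0) = 4, we find v(t) = 4·exp(2·t). The integral of velocity, with x(0) = 2, gives position: x(t) = 2·exp(2·t). We have position x(t) = 2·exp(2·t). Substituting t = log(4)/2: x(log(4)/2) = 8.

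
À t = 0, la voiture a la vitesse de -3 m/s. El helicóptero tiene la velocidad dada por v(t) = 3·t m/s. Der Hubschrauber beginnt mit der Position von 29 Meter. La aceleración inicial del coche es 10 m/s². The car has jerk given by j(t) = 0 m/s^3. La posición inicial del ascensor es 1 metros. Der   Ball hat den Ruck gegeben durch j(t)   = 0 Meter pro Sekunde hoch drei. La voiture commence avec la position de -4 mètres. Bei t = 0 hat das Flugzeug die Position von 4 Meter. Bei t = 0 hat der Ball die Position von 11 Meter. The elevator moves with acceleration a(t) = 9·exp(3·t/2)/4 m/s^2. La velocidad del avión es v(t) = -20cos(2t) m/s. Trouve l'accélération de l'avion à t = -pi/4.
Nous devons dériver notre équation de la vitesse v(t) = -20·cos(2·t) 1 fois. En dérivant la vitesse, nous obtenons l'accélération: a(t) = 40·sin(2·t). Nous avons l'accélération a(t) = 40·sin(2·t). En substituant t = -pi/4: a(-pi/4) = -40.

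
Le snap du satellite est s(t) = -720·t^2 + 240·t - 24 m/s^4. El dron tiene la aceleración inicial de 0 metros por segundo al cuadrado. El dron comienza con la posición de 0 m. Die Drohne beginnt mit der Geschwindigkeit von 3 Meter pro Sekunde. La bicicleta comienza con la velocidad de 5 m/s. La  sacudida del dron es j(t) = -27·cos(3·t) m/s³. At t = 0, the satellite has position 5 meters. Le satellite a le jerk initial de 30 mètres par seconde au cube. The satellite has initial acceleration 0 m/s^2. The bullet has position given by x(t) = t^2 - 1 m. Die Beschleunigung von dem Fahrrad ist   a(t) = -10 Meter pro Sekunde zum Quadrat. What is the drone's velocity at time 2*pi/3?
To find the answer, we compute 2 antiderivatives of j(t) = -27·cos(3·t). Integrating jerk and using the initial condition a(0) = 0, we get a(t) = -9·sin(3·t). Finding the antiderivative of a(t) and using v(0) = 3: v(t) = 3·cos(3·t). Using v(t) = 3·cos(3·t) and substituting t = 2*pi/3, we find v = 3.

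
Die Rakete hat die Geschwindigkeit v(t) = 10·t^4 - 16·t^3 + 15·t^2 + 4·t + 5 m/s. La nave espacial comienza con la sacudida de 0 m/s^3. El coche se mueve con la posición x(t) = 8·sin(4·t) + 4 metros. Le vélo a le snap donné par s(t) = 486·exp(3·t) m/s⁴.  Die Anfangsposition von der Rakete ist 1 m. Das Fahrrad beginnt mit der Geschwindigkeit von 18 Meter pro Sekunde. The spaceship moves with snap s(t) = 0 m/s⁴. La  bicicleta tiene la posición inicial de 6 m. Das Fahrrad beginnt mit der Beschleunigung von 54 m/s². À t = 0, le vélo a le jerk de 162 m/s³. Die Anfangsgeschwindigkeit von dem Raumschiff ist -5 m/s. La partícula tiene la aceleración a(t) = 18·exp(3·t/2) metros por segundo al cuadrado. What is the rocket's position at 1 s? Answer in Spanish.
Partiendo de la velocidad v(t) = 10·t^4 - 16·t^3 + 15·t^2 + 4·t + 5, tomamos 1 antiderivada. La antiderivada de la velocidad es la posición. Usando x(0) = 1, obtenemos x(t) = 2·t^5 - 4·t^4 + 5·t^3 + 2·t^2 + 5·t + 1. Tenemos la posición x(t) = 2·t^5 - 4·t^4 + 5·t^3 + 2·t^2 + 5·t + 1. Sustituyendo t = 1: x(1) = 11.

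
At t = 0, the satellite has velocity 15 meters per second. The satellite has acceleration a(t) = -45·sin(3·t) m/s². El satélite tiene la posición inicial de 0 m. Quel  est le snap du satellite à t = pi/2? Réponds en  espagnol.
Para resolver esto, necesitamos tomar 2 derivadas de nuestra ecuación de la aceleración a(t) = -45·sin(3·t). Tomando d/dt de a(t), encontramos j(t) = -135·cos(3·t). Tomando d/dt de j(t), encontramos s(t) = 405·sin(3·t). Usando s(t) = 405·sin(3·t) y sustituyendo t = pi/2, encontramos s = -405.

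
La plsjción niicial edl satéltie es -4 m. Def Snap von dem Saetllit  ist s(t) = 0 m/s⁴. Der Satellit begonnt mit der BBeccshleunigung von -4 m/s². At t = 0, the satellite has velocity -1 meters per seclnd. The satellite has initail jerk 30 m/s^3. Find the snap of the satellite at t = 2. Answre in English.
We have snap s(t) = 0. Substituting t = 2: s(2) = 0.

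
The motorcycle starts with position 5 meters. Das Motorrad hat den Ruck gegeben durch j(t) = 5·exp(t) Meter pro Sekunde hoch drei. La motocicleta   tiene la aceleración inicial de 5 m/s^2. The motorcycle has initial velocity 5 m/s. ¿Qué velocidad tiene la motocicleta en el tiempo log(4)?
Partiendo de la sacudida j(t) = 5·exp(t), tomamos 2 integrales. Tomando ∫j(t)dt y aplicando a(0) = 5, encontramos a(t) = 5·exp(t). Integrando la aceleración y usando la condición inicial v(0) = 5, obtenemos v(t) = 5·exp(t). De la ecuación de la velocidad v(t) = 5·exp(t), sustituimos t = log(4) para obtener v = 20.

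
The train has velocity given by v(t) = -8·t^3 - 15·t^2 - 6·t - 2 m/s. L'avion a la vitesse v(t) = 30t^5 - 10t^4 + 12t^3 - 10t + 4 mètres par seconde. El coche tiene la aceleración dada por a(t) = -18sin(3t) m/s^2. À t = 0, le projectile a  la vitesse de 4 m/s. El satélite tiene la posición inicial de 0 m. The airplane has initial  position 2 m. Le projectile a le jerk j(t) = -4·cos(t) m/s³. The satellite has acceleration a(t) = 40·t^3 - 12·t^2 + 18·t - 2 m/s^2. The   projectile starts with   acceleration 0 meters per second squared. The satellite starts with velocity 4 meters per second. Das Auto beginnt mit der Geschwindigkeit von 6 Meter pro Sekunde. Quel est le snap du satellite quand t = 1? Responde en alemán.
Um dies zu lösen, müssen wir 2 Ableitungen unserer Gleichung für die Beschleunigung a(t) = 40·t^3 - 12·t^2 + 18·t - 2 nehmen. Mit d/dt von a(t) finden wir j(t) = 120·t^2 - 24·t + 18. Mit d/dt von j(t) finden wir s(t) = 240·t - 24. Mit s(t) = 240·t - 24 und Einsetzen von t = 1, finden wir s = 216.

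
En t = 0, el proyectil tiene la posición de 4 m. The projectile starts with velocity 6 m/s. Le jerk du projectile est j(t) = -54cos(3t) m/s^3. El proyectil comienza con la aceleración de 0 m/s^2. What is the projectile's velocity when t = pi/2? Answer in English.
To solve this, we need to take 2 antiderivatives of our jerk equation j(t) = -54·cos(3·t). The antiderivative of jerk, with a(0) = 0, gives acceleration: a(t) = -18·sin(3·t). The antiderivative of acceleration, with v(0) = 6, gives velocity: v(t) = 6·cos(3·t). From the given velocity equation v(t) = 6·cos(3·t), we substitute t = pi/2 to get v = 0.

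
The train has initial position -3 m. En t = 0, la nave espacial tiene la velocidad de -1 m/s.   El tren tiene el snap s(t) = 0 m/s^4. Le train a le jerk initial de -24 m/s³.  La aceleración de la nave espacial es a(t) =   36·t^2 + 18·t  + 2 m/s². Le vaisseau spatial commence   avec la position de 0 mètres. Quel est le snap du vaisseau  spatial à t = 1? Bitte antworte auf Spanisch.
Para resolver esto, necesitamos tomar 2 derivadas de nuestra ecuación de la aceleración a(t) = 36·t^2 + 18·t + 2. Tomando d/dt de a(t), encontramos j(t) = 72·t + 18. Derivando la sacudida, obtenemos el snap: s(t) = 72. Tenemos el snap s(t) = 72. Sustituyendo t = 1: s(1) = 72.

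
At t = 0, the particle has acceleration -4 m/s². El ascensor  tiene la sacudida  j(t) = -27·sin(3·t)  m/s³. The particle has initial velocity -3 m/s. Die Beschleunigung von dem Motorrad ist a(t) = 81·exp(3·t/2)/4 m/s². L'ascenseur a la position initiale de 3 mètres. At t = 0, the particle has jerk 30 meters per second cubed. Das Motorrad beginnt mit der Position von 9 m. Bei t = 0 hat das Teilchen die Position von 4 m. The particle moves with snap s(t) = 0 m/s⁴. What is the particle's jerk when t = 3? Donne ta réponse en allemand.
Wir müssen die Stammfunktion unserer Gleichung für den Snap s(t) = 0 1-mal finden. Das Integral von dem Snap, mit j(0) = 30, ergibt den Ruck: j(t) = 30. Wir haben den Ruck j(t) = 30. Durch Einsetzen von t = 3: j(3) = 30.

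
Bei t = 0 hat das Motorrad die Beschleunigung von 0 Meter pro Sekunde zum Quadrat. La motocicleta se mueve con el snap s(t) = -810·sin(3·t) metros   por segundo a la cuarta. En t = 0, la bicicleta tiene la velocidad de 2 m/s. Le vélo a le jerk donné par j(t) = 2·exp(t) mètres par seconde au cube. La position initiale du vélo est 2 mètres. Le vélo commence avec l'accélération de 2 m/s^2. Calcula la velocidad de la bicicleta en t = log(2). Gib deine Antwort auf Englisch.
We must find the integral of our jerk equation j(t) = 2·exp(t) 2 times. Finding the integral of j(t) and using a(0) = 2: a(t) = 2·exp(t). The antiderivative of acceleration is velocity. Using v(0) = 2, we get v(t) = 2·exp(t). From the given velocity equation v(t) = 2·exp(t), we substitute t = log(2) to get v = 4.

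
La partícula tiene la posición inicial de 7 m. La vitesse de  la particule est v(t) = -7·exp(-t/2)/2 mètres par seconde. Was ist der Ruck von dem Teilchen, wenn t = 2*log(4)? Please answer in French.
Nous devons dériver notre équation de la vitesse v(t) = -7·exp(-t/2)/2 2 fois. En prenant d/dt de v(t), nous trouvons a(t) = 7·exp(-t/2)/4. En prenant d/dt de a(t), nous trouvons j(t) = -7·exp(-t/2)/8. En utilisant j(t) = -7·exp(-t/2)/8 et en substituant t = 2*log(4), nous trouvons j = -7/32.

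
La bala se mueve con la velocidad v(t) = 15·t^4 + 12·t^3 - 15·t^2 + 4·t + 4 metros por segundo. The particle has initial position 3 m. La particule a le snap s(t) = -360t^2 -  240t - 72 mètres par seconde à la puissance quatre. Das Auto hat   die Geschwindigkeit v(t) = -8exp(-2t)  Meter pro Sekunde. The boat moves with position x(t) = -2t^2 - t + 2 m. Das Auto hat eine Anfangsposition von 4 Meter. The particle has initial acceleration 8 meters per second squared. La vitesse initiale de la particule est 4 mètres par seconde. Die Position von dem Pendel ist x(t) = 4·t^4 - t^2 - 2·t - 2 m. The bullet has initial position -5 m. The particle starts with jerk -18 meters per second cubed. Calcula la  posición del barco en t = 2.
Tenemos la posición x(t) = -2·t^2 - t + 2. Sustituyendo t = 2: x(2) = -8.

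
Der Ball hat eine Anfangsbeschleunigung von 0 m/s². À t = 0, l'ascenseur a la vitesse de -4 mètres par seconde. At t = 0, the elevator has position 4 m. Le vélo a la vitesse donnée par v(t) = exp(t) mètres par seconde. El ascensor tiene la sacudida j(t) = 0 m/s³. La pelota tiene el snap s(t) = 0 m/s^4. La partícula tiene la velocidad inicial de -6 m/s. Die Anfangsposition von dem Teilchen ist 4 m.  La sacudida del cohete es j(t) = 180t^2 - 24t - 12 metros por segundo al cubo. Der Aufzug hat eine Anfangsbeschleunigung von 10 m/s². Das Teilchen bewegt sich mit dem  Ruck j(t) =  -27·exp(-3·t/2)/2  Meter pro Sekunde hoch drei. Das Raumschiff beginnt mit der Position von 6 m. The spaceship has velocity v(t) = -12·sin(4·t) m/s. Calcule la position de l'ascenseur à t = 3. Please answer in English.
Starting from jerk j(t) = 0, we take 3 integrals. The integral of jerk, with a(0) = 10, gives acceleration: a(t) = 10. Integrating acceleration and using the initial condition v(0) = -4, we get v(t) = 10·t - 4. The integral of velocity, with x(0) = 4, gives position: x(t) = 5·t^2 - 4·t + 4. We have position x(t) = 5·t^2 - 4·t + 4. Substituting t = 3: x(3) = 37.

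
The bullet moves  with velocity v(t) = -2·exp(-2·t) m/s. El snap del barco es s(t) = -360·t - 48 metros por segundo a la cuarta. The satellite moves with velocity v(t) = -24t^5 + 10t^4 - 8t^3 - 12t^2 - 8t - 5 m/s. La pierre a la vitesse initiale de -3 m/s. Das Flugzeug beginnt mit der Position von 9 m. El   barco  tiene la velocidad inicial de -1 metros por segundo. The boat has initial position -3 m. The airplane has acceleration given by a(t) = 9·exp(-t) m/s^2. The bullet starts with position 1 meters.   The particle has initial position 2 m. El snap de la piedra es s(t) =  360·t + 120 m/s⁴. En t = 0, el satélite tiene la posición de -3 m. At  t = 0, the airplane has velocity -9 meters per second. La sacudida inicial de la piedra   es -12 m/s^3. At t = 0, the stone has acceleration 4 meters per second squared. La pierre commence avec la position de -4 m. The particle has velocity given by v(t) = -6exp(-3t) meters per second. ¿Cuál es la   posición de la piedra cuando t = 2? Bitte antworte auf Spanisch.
Debemos encontrar la integral de nuestra ecuación del snap s(t) = 360·t + 120 4 veces. La integral del snap es la sacudida. Usando j(0) = -12, obtenemos j(t) = 180·t^2 + 120·t - 12. Tomando ∫j(t)dt y aplicando a(0) = 4, encontramos a(t) = 60·t^3 + 60·t^2 - 12·t + 4. La integral de la aceleración, con v(0) = -3, da la velocidad: v(t) = 15·t^4 + 20·t^3 - 6·t^2 + 4·t - 3. Tomando ∫v(t)dt y aplicando x(0) = -4, encontramos x(t) = 3·t^5 + 5·t^4 - 2·t^3 + 2·t^2 - 3·t - 4. Tenemos la posición x(t) = 3·t^5 + 5·t^4 - 2·t^3 + 2·t^2 - 3·t - 4. Sustituyendo t = 2: x(2) = 158.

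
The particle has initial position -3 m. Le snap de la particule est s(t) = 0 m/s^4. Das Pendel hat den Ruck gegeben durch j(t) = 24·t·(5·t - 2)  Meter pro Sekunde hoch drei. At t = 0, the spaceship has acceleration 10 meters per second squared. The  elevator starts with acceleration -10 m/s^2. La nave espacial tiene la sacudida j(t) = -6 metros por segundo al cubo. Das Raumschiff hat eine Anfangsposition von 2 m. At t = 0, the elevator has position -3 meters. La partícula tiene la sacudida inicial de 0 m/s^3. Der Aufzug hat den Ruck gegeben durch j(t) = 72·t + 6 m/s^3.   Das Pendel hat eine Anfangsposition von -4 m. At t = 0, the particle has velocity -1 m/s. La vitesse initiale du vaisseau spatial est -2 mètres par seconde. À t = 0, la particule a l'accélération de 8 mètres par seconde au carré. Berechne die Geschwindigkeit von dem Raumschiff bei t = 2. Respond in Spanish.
Partiendo de la sacudida j(t) = -6, tomamos 2 integrales. La antiderivada de la sacudida es la aceleración. Usando a(0) = 10, obtenemos a(t) = 10 - 6·t. La antiderivada de la aceleración es la velocidad. Usando v(0) = -2, obtenemos v(t) = -3·t^2 + 10·t - 2. Tenemos la velocidad v(t) = -3·t^2 + 10·t - 2. Sustituyendo t = 2: v(2) = 6.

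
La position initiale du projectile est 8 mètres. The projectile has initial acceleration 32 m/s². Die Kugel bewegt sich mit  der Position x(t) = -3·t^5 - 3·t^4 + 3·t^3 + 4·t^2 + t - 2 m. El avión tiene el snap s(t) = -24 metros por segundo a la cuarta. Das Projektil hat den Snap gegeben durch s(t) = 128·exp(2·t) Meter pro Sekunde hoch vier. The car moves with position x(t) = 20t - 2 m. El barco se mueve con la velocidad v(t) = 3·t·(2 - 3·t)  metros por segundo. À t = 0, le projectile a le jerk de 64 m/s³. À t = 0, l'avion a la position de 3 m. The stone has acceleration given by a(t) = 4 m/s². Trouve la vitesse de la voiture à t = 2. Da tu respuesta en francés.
Nous devons dériver notre équation de la position x(t) = 20·t - 2 1 fois. En dérivant la position, nous obtenons la vitesse: v(t) = 20. De l'équation de la vitesse v(t) = 20, nous substituons t = 2 pour obtenir v = 20.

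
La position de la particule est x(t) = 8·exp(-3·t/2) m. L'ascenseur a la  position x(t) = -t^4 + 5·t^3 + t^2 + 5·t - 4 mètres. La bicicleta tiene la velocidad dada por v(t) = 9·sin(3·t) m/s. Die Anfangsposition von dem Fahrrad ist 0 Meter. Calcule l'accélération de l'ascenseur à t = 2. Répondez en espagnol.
Partiendo de la posición x(t) = -t^4 + 5·t^3 + t^2 + 5·t - 4, tomamos 2 derivadas. Derivando la posición, obtenemos la velocidad: v(t) = -4·t^3 + 15·t^2 + 2·t + 5. La derivada de la velocidad da la aceleración: a(t) = -12·t^2 + 30·t + 2. Usando a(t) = -12·t^2 + 30·t + 2 y sustituyendo t = 2, encontramos a = 14.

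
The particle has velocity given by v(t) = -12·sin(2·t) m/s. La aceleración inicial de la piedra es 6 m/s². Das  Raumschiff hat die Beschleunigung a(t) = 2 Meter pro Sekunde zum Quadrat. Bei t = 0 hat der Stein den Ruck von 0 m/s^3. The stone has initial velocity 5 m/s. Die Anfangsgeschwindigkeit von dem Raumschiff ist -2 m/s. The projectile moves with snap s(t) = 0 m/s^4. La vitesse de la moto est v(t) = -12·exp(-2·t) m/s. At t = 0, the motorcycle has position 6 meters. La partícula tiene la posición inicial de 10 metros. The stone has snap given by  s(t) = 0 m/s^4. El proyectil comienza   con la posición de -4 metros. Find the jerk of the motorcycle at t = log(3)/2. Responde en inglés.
We must differentiate our velocity equation v(t) = -12·exp(-2·t) 2 times. Taking d/dt of v(t), we find a(t) = 24·exp(-2·t). Taking d/dt of a(t), we find j(t) = -48·exp(-2·t). Using j(t) = -48·exp(-2·t) and substituting t = log(3)/2, we find j = -16.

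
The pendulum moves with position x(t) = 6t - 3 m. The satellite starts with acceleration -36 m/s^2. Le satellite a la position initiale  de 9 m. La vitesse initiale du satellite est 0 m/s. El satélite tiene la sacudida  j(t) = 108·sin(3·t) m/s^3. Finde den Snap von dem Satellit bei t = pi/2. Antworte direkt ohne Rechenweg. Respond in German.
Die Antwort ist 0.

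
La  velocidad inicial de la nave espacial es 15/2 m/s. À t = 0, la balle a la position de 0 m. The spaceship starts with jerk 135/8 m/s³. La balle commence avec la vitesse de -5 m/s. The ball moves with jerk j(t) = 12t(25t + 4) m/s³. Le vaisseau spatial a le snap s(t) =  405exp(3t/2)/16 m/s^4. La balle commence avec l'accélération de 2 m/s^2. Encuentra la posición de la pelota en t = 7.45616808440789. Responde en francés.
Nous devons trouver l'intégrale de notre équation du jerk j(t) = 12·t·(25·t + 4) 3 fois. L'intégrale du jerk est l'accélération. En utilisant a(0) = 2, nous obtenons a(t) = 100·t^3 + 24·t^2 + 2. En intégrant l'accélération et en utilisant la condition initiale v(0) = -5, nous obtenons v(t) = 25·t^4 + 8·t^3 + 2·t - 5. En prenant ∫v(t)dt et en appliquant x(0) = 0, nous trouvons x(t) = 5·t^5 + 2·t^4 + t^2 - 5·t. En utilisant x(t) = 5·t^5 + 2·t^4 + t^2 - 5·t et en substituant t = 7.45616808440789, nous trouvons x = 121425.258351535.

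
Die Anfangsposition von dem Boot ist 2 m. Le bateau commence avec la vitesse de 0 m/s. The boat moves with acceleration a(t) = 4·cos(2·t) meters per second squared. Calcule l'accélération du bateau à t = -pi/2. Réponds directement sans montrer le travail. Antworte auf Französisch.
La réponse est -4.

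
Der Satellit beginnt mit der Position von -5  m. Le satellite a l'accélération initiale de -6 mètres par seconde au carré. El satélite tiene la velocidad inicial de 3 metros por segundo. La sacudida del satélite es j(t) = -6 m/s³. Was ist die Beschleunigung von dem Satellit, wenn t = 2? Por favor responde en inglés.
We need to integrate our jerk equation j(t) = -6 1 time. The antiderivative of jerk is acceleration. Using a(0) = -6, we get a(t) = -6·t - 6. We have acceleration a(t) = -6·t - 6. Substituting t = 2: a(2) = -18.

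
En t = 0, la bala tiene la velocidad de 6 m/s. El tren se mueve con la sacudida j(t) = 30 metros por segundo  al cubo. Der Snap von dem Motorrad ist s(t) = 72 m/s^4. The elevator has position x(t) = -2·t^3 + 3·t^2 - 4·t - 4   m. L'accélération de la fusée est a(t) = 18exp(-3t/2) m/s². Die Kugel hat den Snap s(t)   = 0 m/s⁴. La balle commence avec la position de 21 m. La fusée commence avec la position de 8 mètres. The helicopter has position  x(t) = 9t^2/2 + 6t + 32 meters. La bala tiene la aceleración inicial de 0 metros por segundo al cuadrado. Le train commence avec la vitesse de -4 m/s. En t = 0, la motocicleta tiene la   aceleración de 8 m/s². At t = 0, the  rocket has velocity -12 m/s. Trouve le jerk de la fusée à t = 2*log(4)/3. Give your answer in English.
To solve this, we need to take 1 derivative of our acceleration equation a(t) = 18·exp(-3·t/2). Taking d/dt of a(t), we find j(t) = -27·exp(-3·t/2). From the given jerk equation j(t) = -27·exp(-3·t/2), we substitute t = 2*log(4)/3 to get j = -27/4.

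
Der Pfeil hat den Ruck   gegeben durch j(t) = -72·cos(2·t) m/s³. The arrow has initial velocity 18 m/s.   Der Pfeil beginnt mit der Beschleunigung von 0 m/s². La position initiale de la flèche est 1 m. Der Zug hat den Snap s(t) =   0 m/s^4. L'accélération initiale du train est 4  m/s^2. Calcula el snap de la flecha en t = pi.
Partiendo de la sacudida j(t) = -72·cos(2·t), tomamos 1 derivada. Derivando la sacudida, obtenemos el snap: s(t) = 144·sin(2·t). Usando s(t) = 144·sin(2·t) y sustituyendo t = pi, encontramos s = 0.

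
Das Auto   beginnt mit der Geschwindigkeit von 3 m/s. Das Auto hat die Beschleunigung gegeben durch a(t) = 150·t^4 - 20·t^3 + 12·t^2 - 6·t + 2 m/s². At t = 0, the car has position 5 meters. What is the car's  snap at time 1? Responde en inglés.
We must differentiate our acceleration equation a(t) = 150·t^4 - 20·t^3 + 12·t^2 - 6·t + 2 2 times. Taking d/dt of a(t), we find j(t) = 600·t^3 - 60·t^2 + 24·t - 6. Taking d/dt of j(t), we find s(t) = 1800·t^2 - 120·t + 24. We have snap s(t) = 1800·t^2 - 120·t + 24. Substituting t = 1: s(1) = 1704.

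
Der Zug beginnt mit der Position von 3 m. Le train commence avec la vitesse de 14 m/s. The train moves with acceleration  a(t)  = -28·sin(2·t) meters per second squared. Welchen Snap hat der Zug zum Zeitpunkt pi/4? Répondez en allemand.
Ausgehend von der Beschleunigung a(t) = -28·sin(2·t), nehmen wir 2 Ableitungen. Durch Ableiten von der Beschleunigung erhalten wir den Ruck: j(t) = -56·cos(2·t). Die Ableitung von dem Ruck ergibt den Snap: s(t) = 112·sin(2·t). Mit s(t) = 112·sin(2·t) und Einsetzen von t = pi/4, finden wir s = 112.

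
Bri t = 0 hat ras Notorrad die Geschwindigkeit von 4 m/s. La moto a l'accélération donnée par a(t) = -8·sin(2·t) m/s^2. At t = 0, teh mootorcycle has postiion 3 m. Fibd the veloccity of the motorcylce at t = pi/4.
We must find the integral of our acceleration equation a(t) = -8·sin(2·t) 1 time. The integral of acceleration is velocity. Using v(0) = 4, we get v(t) = 4·cos(2·t). We have velocity v(t) = 4·cos(2·t). Substituting t = pi/4: v(pi/4) = 0.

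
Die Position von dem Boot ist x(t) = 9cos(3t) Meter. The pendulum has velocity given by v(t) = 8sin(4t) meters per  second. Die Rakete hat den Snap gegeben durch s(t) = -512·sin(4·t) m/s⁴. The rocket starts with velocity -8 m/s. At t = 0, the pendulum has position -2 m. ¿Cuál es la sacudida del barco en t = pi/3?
Para resolver esto, necesitamos tomar 3 derivadas de nuestra ecuación de la posición x(t) = 9·cos(3·t). Derivando la posición, obtenemos la velocidad: v(t) = -27·sin(3·t). Derivando la velocidad, obtenemos la aceleración: a(t) = -81·cos(3·t). Tomando d/dt de a(t), encontramos j(t) = 243·sin(3·t). De la ecuación de la sacudida j(t) = 243·sin(3·t), sustituimos t = pi/3 para obtener j = 0.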